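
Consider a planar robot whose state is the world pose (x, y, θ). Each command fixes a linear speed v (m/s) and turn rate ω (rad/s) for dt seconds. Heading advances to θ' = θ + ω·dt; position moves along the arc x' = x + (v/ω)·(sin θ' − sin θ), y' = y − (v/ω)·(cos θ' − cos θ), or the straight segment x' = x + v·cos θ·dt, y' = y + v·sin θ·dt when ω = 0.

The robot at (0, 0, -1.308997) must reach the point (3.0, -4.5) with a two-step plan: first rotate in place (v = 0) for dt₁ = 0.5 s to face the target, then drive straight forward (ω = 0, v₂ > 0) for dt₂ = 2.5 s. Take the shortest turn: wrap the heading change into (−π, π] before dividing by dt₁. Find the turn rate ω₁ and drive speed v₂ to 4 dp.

ω₁ = 0.6524, v₂ = 2.1633

heading to target = atan2(-4.5−0, 3−0) = -0.9828
Δθ = wrap(-0.9828 − -1.3090) = 0.3262; ω₁ = Δθ/dt₁ = 0.6524
distance = √((3−0)² + (-4.5−0)²) = 5.4083; v₂ = distance/dt₂ = 2.1633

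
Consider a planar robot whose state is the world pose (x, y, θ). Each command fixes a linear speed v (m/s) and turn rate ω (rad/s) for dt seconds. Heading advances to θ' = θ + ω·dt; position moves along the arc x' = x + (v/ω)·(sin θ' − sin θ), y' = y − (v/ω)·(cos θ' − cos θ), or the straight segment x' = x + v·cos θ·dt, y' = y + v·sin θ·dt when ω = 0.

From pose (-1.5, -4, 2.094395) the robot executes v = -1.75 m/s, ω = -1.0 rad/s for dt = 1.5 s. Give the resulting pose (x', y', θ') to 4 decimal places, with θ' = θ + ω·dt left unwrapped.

θ' = 2.0944 + -1.0·1.5 = 0.5944
R = v/ω = -1.75/-1.0 = 1.7500
x' = -1.5 + 1.7500·(sin 0.5944 − sin 2.0944) = -2.0355
y' = -4 − 1.7500·(cos 0.5944 − cos 2.0944) = -6.3249

(-2.0355, -6.3249, 0.5944)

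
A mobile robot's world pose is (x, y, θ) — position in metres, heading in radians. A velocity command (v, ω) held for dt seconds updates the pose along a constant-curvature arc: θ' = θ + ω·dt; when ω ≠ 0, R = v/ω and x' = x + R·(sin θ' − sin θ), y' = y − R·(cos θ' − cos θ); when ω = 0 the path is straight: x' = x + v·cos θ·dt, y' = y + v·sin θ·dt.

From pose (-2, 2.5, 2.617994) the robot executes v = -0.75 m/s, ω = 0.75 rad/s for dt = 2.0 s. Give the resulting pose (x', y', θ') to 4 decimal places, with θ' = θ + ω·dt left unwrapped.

θ' = 2.6180 + 0.75·2.0 = 4.1180
R = v/ω = -0.75/0.75 = -1.0000
x' = -2 + -1.0000·(sin 4.1180 − sin 2.6180) = -0.6715
y' = 2.5 − -1.0000·(cos 4.1180 − cos 2.6180) = 2.8060

(-0.6715, 2.8060, 4.1180)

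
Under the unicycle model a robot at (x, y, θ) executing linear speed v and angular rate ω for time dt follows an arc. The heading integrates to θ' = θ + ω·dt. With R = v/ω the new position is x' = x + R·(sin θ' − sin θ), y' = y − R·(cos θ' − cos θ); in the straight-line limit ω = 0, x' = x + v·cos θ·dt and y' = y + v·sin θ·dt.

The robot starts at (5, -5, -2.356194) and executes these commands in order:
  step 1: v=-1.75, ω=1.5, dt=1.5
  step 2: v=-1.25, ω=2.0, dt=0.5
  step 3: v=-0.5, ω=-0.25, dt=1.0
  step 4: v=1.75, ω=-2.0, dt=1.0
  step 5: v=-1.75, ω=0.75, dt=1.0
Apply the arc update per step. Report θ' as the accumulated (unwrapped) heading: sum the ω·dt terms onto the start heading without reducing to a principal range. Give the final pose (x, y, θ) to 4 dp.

step 1: θ'=-0.1062 (R=-1.1667) → pose (4.2987, -3.0149, -0.1062)
step 2: θ'=0.8938 (R=-0.6250) → pose (3.7453, -3.2449, 0.8938)
step 3: θ'=0.6438 (R=2.0000) → pose (3.3869, -3.5916, 0.6438)
step 4: θ'=-1.3562 (R=-0.8750) → pose (4.7670, -4.1051, -1.3562)
step 5: θ'=-0.6062 (R=-2.3333) → pose (3.8166, -2.6844, -0.6062)

(3.8166, -2.6844, -0.6062)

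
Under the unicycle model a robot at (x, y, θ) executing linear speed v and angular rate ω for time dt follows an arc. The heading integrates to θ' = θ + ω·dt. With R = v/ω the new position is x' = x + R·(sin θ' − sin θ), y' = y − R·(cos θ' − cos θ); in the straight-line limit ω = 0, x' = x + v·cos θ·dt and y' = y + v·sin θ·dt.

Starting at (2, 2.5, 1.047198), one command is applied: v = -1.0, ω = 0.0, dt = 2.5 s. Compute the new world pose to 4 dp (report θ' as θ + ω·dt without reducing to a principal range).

θ' = 1.0472 + 0.0·2.5 = 1.0472
ω = 0 → straight: x' = 2 + -1.0·cos(1.0472)·2.5 = 0.7500
y' = 2.5 + -1.0·sin(1.0472)·2.5 = 0.3349

(0.7500, 0.3349, 1.0472)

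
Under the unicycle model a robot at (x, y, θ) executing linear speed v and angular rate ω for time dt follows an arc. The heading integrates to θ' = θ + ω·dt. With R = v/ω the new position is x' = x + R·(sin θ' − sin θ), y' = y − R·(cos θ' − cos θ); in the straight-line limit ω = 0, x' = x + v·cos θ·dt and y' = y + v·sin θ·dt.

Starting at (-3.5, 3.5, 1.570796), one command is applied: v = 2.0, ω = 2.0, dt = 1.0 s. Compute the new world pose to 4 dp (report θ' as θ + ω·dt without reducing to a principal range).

(-4.9161, 4.4093, 3.5708)

θ' = 1.5708 + 2.0·1.0 = 3.5708
R = v/ω = 2.0/2.0 = 1.0000
x' = -3.5 + 1.0000·(sin 3.5708 − sin 1.5708) = -4.9161
y' = 3.5 − 1.0000·(cos 3.5708 − cos 1.5708) = 4.4093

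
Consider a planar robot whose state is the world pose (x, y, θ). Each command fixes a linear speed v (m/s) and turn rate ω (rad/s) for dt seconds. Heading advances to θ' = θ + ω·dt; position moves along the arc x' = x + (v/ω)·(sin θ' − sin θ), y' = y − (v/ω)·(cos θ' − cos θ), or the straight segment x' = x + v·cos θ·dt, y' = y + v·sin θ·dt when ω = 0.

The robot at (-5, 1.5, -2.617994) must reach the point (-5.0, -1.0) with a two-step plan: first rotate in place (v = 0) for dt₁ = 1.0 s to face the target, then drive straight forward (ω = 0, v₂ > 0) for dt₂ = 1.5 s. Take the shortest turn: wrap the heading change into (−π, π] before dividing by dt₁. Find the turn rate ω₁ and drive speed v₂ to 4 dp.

heading to target = atan2(-1−1.5, -5−-5) = -1.5708
Δθ = wrap(-1.5708 − -2.6180) = 1.0472; ω₁ = Δθ/dt₁ = 1.0472
distance = √((-5−-5)² + (-1−1.5)²) = 2.5000; v₂ = distance/dt₂ = 1.6667

ω₁ = 1.0472, v₂ = 1.6667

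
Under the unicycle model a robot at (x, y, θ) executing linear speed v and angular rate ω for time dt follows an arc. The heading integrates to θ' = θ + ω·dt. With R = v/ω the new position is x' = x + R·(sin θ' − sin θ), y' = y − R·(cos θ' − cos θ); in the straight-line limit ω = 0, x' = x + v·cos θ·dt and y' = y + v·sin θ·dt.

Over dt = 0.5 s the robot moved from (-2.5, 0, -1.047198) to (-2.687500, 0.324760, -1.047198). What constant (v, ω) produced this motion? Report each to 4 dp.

Δθ = -1.047198 − -1.047198 = 0.000000
ω = Δθ/dt = 0.000000/0.5 = 0.0000
ω = 0 → v = (Δx·cos θ + Δy·sin θ)/dt = -0.7500

v = -0.7500, ω = 0.0000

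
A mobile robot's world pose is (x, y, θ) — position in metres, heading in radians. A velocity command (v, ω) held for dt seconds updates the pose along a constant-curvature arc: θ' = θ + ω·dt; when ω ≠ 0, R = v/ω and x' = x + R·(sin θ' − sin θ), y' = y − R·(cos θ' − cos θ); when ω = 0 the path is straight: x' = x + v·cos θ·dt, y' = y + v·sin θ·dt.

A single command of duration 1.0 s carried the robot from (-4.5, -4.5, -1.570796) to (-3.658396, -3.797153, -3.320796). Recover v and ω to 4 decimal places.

Δθ = -3.320796 − -1.570796 = -1.750000
ω = Δθ/dt = -1.750000/1.0 = -1.7500
R = Δx/(sin θ' − sin θ) = 0.7143
v = R·ω = 0.7143·-1.7500 = -1.2500

v = -1.2500, ω = -1.7500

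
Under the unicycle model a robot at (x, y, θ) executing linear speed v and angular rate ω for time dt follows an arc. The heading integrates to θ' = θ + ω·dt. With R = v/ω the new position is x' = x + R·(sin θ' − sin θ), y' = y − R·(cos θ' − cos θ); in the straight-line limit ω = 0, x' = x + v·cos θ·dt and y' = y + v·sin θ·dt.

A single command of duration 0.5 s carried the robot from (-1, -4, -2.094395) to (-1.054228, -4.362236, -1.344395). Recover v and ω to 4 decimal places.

v = 0.7500, ω = 1.5000

Δθ = -1.344395 − -2.094395 = 0.750000
ω = Δθ/dt = 0.750000/0.5 = 1.5000
R = −Δy/(cos θ' − cos θ) = 0.5000
v = R·ω = 0.5000·1.5000 = 0.7500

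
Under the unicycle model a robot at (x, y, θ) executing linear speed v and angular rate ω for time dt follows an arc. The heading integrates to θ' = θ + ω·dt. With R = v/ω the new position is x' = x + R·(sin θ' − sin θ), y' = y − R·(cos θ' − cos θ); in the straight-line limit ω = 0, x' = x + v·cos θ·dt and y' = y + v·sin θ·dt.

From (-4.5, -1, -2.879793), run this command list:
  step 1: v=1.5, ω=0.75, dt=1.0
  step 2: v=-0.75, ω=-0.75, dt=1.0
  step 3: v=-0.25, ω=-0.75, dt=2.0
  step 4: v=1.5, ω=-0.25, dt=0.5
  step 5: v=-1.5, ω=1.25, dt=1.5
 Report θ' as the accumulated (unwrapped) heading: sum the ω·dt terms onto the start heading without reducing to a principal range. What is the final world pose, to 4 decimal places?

(-3.1257, -1.7253, -2.6298)

step 1: θ'=-2.1298 (R=2.0000) → pose (-5.6779, -1.8712, -2.1298)
step 2: θ'=-2.8798 (R=1.0000) → pose (-5.0890, -1.4356, -2.8798)
step 3: θ'=-4.3798 (R=0.3333) → pose (-4.6876, -1.6487, -4.3798)
step 4: θ'=-4.5048 (R=-6.0000) → pose (-4.8876, -0.9264, -4.5048)
step 5: θ'=-2.6298 (R=-1.2000) → pose (-3.1257, -1.7253, -2.6298)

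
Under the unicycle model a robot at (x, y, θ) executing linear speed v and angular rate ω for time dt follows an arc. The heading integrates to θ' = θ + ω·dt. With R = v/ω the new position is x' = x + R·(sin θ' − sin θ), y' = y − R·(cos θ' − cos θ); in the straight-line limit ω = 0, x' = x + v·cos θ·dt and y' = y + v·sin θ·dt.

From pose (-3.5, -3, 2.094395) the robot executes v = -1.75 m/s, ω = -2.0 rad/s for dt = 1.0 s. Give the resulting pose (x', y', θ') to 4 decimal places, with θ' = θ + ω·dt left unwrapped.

(-4.1753, -4.3086, 0.0944)

θ' = 2.0944 + -2.0·1.0 = 0.0944
R = v/ω = -1.75/-2.0 = 0.8750
x' = -3.5 + 0.8750·(sin 0.0944 − sin 2.0944) = -4.1753
y' = -3 − 0.8750·(cos 0.0944 − cos 2.0944) = -4.3086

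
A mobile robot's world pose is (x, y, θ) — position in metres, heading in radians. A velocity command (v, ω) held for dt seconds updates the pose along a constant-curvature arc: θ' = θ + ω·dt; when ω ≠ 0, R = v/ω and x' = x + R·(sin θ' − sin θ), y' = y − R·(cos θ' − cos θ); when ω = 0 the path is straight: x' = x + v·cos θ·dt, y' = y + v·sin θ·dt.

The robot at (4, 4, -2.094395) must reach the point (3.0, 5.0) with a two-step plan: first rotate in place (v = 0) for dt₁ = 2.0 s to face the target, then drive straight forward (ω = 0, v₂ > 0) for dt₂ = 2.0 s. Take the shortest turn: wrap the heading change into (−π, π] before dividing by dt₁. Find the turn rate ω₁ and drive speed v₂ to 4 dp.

heading to target = atan2(5−4, 3−4) = 2.3562
Δθ = wrap(2.3562 − -2.0944) = -1.8326; ω₁ = Δθ/dt₁ = -0.9163
distance = √((3−4)² + (5−4)²) = 1.4142; v₂ = distance/dt₂ = 0.7071

ω₁ = -0.9163, v₂ = 0.7071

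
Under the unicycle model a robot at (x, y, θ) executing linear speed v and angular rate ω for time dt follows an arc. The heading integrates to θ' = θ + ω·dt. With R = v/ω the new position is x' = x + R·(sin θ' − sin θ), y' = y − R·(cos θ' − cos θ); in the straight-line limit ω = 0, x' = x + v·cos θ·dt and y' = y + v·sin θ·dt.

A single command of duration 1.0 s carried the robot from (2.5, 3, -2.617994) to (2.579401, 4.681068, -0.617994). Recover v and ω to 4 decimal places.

v = -2.0000, ω = 2.0000

Δθ = -0.617994 − -2.617994 = 2.000000
ω = Δθ/dt = 2.000000/1.0 = 2.0000
R = −Δy/(cos θ' − cos θ) = -1.0000
v = R·ω = -1.0000·2.0000 = -2.0000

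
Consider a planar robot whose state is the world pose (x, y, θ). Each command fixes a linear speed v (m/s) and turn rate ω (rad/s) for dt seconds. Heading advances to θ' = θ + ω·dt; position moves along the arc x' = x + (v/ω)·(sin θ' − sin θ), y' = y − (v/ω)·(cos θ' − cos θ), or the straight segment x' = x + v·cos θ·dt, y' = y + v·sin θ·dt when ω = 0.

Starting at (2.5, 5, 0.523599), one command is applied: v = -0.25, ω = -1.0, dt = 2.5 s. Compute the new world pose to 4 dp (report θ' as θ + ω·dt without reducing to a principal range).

θ' = 0.5236 + -1.0·2.5 = -1.9764
R = v/ω = -0.25/-1.0 = 0.2500
x' = 2.5 + 0.2500·(sin -1.9764 − sin 0.5236) = 2.1453
y' = 5 − 0.2500·(cos -1.9764 − cos 0.5236) = 5.3151

(2.1453, 5.3151, -1.9764)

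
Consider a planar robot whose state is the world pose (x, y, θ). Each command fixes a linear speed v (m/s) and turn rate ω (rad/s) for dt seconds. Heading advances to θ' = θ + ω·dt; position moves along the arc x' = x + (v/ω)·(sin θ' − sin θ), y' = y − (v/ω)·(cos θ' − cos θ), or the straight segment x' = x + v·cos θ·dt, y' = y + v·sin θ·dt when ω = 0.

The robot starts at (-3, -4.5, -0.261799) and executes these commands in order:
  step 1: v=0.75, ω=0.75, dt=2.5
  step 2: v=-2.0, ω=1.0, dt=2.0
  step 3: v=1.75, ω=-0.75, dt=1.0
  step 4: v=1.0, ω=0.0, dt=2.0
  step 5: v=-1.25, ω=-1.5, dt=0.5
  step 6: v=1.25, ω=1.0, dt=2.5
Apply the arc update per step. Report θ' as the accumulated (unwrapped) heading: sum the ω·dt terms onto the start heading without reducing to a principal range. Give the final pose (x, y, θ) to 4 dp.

(-4.2893, -5.6964, 4.6132)

step 1: θ'=1.6132 (R=1.0000) → pose (-1.7421, -3.4917, 1.6132)
step 2: θ'=3.6132 (R=-2.0000) → pose (1.1648, -5.1886, 3.6132)
step 3: θ'=2.8632 (R=-2.3333) → pose (-0.5365, -5.3534, 2.8632)
step 4: θ'=2.8632 (straight) → pose (-2.4595, -4.8038, 2.8632)
step 5: θ'=2.1132 (R=0.8333) → pose (-1.9748, -5.1749, 2.1132)
step 6: θ'=4.6132 (R=1.2500) → pose (-4.2893, -5.6964, 4.6132)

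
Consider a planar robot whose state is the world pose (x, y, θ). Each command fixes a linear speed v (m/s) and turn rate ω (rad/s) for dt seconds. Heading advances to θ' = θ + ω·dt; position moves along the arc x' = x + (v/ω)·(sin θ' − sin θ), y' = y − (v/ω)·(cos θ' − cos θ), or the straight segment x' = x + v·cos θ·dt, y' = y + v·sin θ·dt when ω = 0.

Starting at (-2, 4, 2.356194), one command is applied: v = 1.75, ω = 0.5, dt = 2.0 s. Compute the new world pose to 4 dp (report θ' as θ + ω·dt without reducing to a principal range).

(-5.2202, 4.9448, 3.3562)

θ' = 2.3562 + 0.5·2.0 = 3.3562
R = v/ω = 1.75/0.5 = 3.5000
x' = -2 + 3.5000·(sin 3.3562 − sin 2.3562) = -5.2202
y' = 4 − 3.5000·(cos 3.3562 − cos 2.3562) = 4.9448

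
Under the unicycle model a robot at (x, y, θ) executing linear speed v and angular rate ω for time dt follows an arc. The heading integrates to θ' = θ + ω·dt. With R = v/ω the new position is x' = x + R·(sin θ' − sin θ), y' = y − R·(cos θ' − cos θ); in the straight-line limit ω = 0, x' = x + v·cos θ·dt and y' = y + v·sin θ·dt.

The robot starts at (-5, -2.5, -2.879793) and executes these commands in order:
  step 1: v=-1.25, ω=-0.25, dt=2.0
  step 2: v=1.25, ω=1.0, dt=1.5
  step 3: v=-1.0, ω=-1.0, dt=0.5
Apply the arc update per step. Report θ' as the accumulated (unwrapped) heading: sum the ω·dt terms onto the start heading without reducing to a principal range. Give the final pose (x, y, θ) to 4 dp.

(-3.7495, -2.8859, -2.3798)

step 1: θ'=-3.3798 (R=5.0000) → pose (-2.5261, -2.4708, -3.3798)
step 2: θ'=-1.8798 (R=1.2500) → pose (-4.0119, -3.3054, -1.8798)
step 3: θ'=-2.3798 (R=1.0000) → pose (-3.7495, -2.8859, -2.3798)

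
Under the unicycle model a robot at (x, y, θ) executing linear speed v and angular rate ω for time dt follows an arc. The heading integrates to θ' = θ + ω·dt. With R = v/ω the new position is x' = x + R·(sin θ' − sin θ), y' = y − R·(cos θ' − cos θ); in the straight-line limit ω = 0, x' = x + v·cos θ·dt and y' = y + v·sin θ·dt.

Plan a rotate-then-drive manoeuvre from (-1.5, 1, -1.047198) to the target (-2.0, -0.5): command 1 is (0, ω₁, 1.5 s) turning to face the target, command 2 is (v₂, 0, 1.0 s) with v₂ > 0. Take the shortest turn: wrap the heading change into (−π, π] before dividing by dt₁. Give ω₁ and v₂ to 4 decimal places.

ω₁ = -0.5636, v₂ = 1.5811

heading to target = atan2(-0.5−1, -2−-1.5) = -1.8925
Δθ = wrap(-1.8925 − -1.0472) = -0.8453; ω₁ = Δθ/dt₁ = -0.5636
distance = √((-2−-1.5)² + (-0.5−1)²) = 1.5811; v₂ = distance/dt₂ = 1.5811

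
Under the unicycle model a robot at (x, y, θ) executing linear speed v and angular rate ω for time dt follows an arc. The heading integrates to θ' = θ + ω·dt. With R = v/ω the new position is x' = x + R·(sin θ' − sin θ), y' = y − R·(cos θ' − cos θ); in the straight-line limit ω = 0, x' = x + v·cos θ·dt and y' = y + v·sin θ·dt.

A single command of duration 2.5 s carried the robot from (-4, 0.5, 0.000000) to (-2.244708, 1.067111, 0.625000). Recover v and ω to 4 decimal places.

v = 0.7500, ω = 0.2500

Δθ = 0.625000 − 0.000000 = 0.625000
ω = Δθ/dt = 0.625000/2.5 = 0.2500
R = Δx/(sin θ' − sin θ) = 3.0000
v = R·ω = 3.0000·0.2500 = 0.7500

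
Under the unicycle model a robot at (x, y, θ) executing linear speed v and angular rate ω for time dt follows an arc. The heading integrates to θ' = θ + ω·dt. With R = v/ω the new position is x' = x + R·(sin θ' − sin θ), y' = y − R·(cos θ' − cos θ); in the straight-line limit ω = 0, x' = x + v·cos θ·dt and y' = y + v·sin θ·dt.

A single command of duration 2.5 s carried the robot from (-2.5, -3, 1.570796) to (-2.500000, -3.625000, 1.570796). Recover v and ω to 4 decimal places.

v = -0.2500, ω = 0.0000

Δθ = 1.570796 − 1.570796 = 0.000000
ω = Δθ/dt = 0.000000/2.5 = 0.0000
ω = 0 → v = (Δx·cos θ + Δy·sin θ)/dt = -0.2500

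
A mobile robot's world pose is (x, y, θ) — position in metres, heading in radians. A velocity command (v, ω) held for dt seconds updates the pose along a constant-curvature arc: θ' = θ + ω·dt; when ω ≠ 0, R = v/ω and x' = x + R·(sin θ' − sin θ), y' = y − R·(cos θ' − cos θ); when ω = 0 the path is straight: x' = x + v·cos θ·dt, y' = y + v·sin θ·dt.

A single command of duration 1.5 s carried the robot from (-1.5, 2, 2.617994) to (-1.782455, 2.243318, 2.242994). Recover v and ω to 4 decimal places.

v = 0.2500, ω = -0.2500

Δθ = 2.242994 − 2.617994 = -0.375000
ω = Δθ/dt = -0.375000/1.5 = -0.2500
R = Δx/(sin θ' − sin θ) = -1.0000
v = R·ω = -1.0000·-0.2500 = 0.2500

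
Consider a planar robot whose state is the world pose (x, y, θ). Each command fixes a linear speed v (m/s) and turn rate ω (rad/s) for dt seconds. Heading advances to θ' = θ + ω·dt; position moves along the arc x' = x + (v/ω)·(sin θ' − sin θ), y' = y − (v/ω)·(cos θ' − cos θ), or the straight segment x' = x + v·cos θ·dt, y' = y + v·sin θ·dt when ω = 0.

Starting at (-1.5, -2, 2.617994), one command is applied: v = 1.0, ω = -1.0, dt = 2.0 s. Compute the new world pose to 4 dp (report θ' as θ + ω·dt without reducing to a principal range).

θ' = 2.6180 + -1.0·2.0 = 0.6180
R = v/ω = 1.0/-1.0 = -1.0000
x' = -1.5 + -1.0000·(sin 0.6180 − sin 2.6180) = -1.5794
y' = -2 − -1.0000·(cos 0.6180 − cos 2.6180) = -0.3189

(-1.5794, -0.3189, 0.6180)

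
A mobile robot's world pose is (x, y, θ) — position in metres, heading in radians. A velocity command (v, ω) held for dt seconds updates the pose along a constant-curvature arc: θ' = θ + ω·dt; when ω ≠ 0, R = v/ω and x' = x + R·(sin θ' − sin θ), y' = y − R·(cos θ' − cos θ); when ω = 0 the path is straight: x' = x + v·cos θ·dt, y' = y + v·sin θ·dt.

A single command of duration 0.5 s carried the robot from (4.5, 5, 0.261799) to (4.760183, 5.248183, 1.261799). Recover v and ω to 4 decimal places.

Δθ = 1.261799 − 0.261799 = 1.000000
ω = Δθ/dt = 1.000000/0.5 = 2.0000
R = Δx/(sin θ' − sin θ) = 0.3750
v = R·ω = 0.3750·2.0000 = 0.7500

v = 0.7500, ω = 2.0000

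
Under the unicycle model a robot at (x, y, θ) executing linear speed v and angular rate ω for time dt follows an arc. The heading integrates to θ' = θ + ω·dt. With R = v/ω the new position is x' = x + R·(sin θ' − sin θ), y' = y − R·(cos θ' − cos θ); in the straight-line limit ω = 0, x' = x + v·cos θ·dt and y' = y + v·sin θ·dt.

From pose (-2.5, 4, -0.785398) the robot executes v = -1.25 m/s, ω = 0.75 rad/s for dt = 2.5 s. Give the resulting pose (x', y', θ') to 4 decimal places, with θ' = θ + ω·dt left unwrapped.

(-5.1559, 3.5929, 1.0896)

θ' = -0.7854 + 0.75·2.5 = 1.0896
R = v/ω = -1.25/0.75 = -1.6667
x' = -2.5 + -1.6667·(sin 1.0896 − sin -0.7854) = -5.1559
y' = 4 − -1.6667·(cos 1.0896 − cos -0.7854) = 3.5929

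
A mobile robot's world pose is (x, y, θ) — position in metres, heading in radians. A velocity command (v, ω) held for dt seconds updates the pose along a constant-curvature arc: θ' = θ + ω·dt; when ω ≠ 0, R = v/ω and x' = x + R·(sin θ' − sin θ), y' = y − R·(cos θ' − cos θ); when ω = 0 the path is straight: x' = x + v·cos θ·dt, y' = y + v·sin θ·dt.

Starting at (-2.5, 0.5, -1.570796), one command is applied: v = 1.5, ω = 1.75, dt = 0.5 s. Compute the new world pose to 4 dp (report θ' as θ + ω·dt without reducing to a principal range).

θ' = -1.5708 + 1.75·0.5 = -0.6958
R = v/ω = 1.5/1.75 = 0.8571
x' = -2.5 + 0.8571·(sin -0.6958 − sin -1.5708) = -2.1923
y' = 0.5 − 0.8571·(cos -0.6958 − cos -1.5708) = -0.1579

(-2.1923, -0.1579, -0.6958)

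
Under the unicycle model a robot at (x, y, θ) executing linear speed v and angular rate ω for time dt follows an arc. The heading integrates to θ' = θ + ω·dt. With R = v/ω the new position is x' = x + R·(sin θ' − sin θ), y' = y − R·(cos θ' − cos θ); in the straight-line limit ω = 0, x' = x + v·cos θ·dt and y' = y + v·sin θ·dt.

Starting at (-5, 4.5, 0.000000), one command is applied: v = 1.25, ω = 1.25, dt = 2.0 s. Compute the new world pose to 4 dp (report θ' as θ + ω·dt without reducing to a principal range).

(-4.4015, 6.3011, 2.5000)

θ' = 0.0000 + 1.25·2.0 = 2.5000
R = v/ω = 1.25/1.25 = 1.0000
x' = -5 + 1.0000·(sin 2.5000 − sin 0.0000) = -4.4015
y' = 4.5 − 1.0000·(cos 2.5000 − cos 0.0000) = 6.3011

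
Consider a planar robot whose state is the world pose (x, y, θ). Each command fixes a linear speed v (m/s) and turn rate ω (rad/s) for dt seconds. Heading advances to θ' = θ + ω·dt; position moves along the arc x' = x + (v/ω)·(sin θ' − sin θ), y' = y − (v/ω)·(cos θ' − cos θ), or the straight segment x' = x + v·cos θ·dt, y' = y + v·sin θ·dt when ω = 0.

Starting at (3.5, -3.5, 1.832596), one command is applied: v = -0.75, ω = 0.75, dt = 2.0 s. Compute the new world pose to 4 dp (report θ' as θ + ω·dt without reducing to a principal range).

(4.6558, -4.2230, 3.3326)

θ' = 1.8326 + 0.75·2.0 = 3.3326
R = v/ω = -0.75/0.75 = -1.0000
x' = 3.5 + -1.0000·(sin 3.3326 − sin 1.8326) = 4.6558
y' = -3.5 − -1.0000·(cos 3.3326 − cos 1.8326) = -4.2230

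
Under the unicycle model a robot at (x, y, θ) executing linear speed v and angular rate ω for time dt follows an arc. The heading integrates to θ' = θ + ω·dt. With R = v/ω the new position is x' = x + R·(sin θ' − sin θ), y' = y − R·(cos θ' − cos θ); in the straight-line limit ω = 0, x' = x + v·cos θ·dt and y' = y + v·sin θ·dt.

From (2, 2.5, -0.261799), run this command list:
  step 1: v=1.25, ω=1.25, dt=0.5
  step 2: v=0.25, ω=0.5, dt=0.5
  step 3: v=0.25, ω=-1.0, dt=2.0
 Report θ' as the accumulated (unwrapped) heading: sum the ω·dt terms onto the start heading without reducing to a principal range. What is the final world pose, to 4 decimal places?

(3.1138, 2.4309, -1.3868)

step 1: θ'=0.3632 (R=1.0000) → pose (2.6141, 2.5312, 0.3632)
step 2: θ'=0.6132 (R=0.5000) → pose (2.7242, 2.5896, 0.6132)
step 3: θ'=-1.3868 (R=-0.2500) → pose (3.1138, 2.4309, -1.3868)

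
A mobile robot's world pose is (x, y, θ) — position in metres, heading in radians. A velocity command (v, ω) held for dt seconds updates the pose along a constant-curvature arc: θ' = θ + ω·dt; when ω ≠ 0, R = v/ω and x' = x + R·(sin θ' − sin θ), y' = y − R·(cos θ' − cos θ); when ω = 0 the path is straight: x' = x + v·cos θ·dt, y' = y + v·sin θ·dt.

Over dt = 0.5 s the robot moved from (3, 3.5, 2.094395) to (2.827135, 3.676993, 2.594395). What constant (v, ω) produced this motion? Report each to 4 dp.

Δθ = 2.594395 − 2.094395 = 0.500000
ω = Δθ/dt = 0.500000/0.5 = 1.0000
R = −Δy/(cos θ' − cos θ) = 0.5000
v = R·ω = 0.5000·1.0000 = 0.5000

v = 0.5000, ω = 1.0000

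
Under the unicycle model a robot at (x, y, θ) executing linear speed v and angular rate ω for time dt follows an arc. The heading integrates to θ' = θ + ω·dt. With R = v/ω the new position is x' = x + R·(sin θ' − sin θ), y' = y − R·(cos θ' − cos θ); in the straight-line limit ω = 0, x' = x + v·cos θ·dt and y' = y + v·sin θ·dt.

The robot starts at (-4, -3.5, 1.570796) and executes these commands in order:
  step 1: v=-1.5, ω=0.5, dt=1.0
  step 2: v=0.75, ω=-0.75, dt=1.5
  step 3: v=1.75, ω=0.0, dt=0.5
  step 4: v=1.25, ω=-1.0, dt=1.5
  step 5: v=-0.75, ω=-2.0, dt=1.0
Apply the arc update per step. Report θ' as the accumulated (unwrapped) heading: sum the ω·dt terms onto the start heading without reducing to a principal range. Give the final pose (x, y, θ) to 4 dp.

(-1.3931, -2.2016, -2.5542)

step 1: θ'=2.0708 (R=-3.0000) → pose (-3.6327, -4.9383, 2.0708)
step 2: θ'=0.9458 (R=-1.0000) → pose (-3.5661, -3.8738, 0.9458)
step 3: θ'=0.9458 (straight) → pose (-3.0542, -3.1642, 0.9458)
step 4: θ'=-0.5542 (R=-1.2500) → pose (-1.3826, -2.8326, -0.5542)
step 5: θ'=-2.5542 (R=0.3750) → pose (-1.3931, -2.2016, -2.5542)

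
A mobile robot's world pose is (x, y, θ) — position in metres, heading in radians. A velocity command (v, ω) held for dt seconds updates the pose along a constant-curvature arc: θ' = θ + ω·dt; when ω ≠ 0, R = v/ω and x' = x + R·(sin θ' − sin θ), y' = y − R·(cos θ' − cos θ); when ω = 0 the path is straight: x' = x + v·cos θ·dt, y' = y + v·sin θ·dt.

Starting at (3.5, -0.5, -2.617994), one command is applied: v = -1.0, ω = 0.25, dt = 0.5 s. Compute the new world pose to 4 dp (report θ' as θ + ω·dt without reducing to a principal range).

(3.9163, -0.2236, -2.4930)

θ' = -2.6180 + 0.25·0.5 = -2.4930
R = v/ω = -1.0/0.25 = -4.0000
x' = 3.5 + -4.0000·(sin -2.4930 − sin -2.6180) = 3.9163
y' = -0.5 − -4.0000·(cos -2.4930 − cos -2.6180) = -0.2236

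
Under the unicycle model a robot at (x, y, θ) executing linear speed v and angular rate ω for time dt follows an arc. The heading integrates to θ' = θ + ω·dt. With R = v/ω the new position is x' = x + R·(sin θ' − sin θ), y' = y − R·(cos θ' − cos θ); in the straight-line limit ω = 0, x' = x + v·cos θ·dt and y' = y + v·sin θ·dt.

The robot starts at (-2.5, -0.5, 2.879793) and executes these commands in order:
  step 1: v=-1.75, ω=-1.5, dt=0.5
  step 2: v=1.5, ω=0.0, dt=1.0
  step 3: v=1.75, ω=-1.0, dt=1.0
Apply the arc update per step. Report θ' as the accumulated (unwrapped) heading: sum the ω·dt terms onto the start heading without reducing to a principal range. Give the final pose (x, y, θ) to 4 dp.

step 1: θ'=2.1298 (R=1.1667) → pose (-1.8129, -1.0082, 2.1298)
step 2: θ'=2.1298 (straight) → pose (-2.6084, 0.2635, 2.1298)
step 3: θ'=1.1298 (R=-1.7500) → pose (-2.7073, 1.9386, 1.1298)

(-2.7073, 1.9386, 1.1298)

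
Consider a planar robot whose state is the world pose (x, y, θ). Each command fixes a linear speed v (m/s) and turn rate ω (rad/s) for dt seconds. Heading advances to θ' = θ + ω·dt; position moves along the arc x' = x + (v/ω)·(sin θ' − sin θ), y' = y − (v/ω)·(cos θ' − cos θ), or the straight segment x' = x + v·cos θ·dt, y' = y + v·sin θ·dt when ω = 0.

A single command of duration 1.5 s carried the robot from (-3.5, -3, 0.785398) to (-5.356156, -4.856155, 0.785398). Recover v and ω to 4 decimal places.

Δθ = 0.785398 − 0.785398 = 0.000000
ω = Δθ/dt = 0.000000/1.5 = 0.0000
ω = 0 → v = (Δx·cos θ + Δy·sin θ)/dt = -1.7500

v = -1.7500, ω = 0.0000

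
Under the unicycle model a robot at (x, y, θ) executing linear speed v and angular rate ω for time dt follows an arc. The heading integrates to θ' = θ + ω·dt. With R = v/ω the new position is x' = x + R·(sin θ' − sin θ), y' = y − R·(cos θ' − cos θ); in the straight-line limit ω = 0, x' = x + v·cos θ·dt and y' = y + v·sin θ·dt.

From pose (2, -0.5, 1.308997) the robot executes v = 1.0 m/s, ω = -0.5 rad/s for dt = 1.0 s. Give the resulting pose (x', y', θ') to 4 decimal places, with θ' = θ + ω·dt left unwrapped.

θ' = 1.3090 + -0.5·1.0 = 0.8090
R = v/ω = 1.0/-0.5 = -2.0000
x' = 2 + -2.0000·(sin 0.8090 − sin 1.3090) = 2.4847
y' = -0.5 − -2.0000·(cos 0.8090 − cos 1.3090) = 0.3628

(2.4847, 0.3628, 0.8090)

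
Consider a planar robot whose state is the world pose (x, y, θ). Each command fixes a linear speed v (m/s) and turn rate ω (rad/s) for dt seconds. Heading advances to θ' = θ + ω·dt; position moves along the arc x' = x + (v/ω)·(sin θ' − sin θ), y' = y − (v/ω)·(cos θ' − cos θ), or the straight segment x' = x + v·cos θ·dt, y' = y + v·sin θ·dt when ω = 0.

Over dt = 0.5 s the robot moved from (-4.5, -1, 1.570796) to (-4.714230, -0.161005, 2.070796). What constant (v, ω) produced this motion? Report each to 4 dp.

v = 1.7500, ω = 1.0000

Δθ = 2.070796 − 1.570796 = 0.500000
ω = Δθ/dt = 0.500000/0.5 = 1.0000
R = −Δy/(cos θ' − cos θ) = 1.7500
v = R·ω = 1.7500·1.0000 = 1.7500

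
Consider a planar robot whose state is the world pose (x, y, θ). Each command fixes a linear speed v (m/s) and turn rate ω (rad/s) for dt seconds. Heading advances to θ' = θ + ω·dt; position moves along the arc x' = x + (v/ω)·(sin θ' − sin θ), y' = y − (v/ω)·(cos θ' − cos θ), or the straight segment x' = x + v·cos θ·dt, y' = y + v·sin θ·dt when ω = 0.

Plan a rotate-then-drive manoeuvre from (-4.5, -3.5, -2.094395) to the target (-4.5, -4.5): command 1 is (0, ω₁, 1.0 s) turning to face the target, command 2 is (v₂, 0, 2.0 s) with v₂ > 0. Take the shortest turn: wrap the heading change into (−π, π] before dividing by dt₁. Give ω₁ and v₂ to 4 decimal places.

ω₁ = 0.5236, v₂ = 0.5000

heading to target = atan2(-4.5−-3.5, -4.5−-4.5) = -1.5708
Δθ = wrap(-1.5708 − -2.0944) = 0.5236; ω₁ = Δθ/dt₁ = 0.5236
distance = √((-4.5−-4.5)² + (-4.5−-3.5)²) = 1.0000; v₂ = distance/dt₂ = 0.5000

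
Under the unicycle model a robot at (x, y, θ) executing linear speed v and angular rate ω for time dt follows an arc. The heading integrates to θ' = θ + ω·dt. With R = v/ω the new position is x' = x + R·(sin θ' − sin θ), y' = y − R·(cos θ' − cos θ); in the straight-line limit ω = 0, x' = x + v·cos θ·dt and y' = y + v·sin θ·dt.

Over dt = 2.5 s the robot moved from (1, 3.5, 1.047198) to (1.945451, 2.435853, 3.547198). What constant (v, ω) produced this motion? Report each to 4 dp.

v = -0.7500, ω = 1.0000

Δθ = 3.547198 − 1.047198 = 2.500000
ω = Δθ/dt = 2.500000/2.5 = 1.0000
R = −Δy/(cos θ' − cos θ) = -0.7500
v = R·ω = -0.7500·1.0000 = -0.7500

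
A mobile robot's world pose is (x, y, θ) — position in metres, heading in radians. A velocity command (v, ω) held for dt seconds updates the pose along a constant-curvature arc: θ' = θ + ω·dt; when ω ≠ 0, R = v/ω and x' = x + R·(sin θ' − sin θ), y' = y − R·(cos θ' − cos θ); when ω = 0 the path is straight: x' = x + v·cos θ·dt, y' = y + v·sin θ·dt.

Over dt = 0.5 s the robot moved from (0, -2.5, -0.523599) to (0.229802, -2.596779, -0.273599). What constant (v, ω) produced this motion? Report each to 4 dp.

v = 0.5000, ω = 0.5000

Δθ = -0.273599 − -0.523599 = 0.250000
ω = Δθ/dt = 0.250000/0.5 = 0.5000
R = Δx/(sin θ' − sin θ) = 1.0000
v = R·ω = 1.0000·0.5000 = 0.5000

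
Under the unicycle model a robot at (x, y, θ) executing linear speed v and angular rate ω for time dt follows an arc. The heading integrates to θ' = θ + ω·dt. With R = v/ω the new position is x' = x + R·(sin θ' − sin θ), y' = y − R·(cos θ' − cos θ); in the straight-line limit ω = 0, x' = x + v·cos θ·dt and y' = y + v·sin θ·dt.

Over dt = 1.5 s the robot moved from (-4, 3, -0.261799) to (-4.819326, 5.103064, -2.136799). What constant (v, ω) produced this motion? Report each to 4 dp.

Δθ = -2.136799 − -0.261799 = -1.875000
ω = Δθ/dt = -1.875000/1.5 = -1.2500
R = −Δy/(cos θ' − cos θ) = 1.4000
v = R·ω = 1.4000·-1.2500 = -1.7500

v = -1.7500, ω = -1.2500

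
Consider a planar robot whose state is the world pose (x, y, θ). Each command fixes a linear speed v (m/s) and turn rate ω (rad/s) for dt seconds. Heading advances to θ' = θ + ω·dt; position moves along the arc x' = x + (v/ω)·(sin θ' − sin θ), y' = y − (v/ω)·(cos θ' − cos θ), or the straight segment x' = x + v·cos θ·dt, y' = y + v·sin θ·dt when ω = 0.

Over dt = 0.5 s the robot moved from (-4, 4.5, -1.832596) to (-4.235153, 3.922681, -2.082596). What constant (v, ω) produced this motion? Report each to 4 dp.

Δθ = -2.082596 − -1.832596 = -0.250000
ω = Δθ/dt = -0.250000/0.5 = -0.5000
R = −Δy/(cos θ' − cos θ) = -2.5000
v = R·ω = -2.5000·-0.5000 = 1.2500

v = 1.2500, ω = -0.5000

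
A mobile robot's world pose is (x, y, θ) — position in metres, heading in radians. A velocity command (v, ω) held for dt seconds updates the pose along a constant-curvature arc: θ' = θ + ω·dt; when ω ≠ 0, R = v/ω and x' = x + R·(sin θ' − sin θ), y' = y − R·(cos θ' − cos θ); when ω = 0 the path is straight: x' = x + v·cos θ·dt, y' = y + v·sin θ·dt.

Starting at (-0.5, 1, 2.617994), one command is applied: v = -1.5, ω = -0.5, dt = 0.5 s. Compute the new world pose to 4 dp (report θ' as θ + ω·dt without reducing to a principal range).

(0.0961, 0.5481, 2.3680)

θ' = 2.6180 + -0.5·0.5 = 2.3680
R = v/ω = -1.5/-0.5 = 3.0000
x' = -0.5 + 3.0000·(sin 2.3680 − sin 2.6180) = 0.0961
y' = 1 − 3.0000·(cos 2.3680 − cos 2.6180) = 0.5481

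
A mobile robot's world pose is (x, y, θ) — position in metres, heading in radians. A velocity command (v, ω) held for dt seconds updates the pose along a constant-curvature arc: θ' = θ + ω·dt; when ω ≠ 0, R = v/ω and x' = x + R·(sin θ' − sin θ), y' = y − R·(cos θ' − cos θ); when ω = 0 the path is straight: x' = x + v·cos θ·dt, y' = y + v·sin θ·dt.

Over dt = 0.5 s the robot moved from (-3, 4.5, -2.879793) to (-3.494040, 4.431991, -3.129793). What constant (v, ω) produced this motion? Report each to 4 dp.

Δθ = -3.129793 − -2.879793 = -0.250000
ω = Δθ/dt = -0.250000/0.5 = -0.5000
R = Δx/(sin θ' − sin θ) = -2.0000
v = R·ω = -2.0000·-0.5000 = 1.0000

v = 1.0000, ω = -0.5000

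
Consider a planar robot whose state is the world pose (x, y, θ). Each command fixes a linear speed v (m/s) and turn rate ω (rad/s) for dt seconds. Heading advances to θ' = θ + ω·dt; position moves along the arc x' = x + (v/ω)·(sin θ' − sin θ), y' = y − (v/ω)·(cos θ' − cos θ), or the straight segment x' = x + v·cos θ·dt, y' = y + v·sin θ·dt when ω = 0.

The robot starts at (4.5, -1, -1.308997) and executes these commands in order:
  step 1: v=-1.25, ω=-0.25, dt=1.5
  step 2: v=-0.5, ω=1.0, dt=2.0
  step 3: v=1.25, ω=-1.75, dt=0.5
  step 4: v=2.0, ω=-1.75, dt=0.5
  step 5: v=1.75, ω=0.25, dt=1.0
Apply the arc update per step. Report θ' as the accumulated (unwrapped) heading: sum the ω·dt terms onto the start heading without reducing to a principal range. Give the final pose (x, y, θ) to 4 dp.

(5.2881, -1.1818, -1.1840)

step 1: θ'=-1.6840 (R=5.0000) → pose (4.3616, 0.8589, -1.6840)
step 2: θ'=0.3160 (R=-0.5000) → pose (3.7094, 1.3906, 0.3160)
step 3: θ'=-0.5590 (R=-0.7143) → pose (4.3102, 1.3173, -0.5590)
step 4: θ'=-1.4340 (R=-1.1429) → pose (4.8363, 0.5042, -1.4340)
step 5: θ'=-1.1840 (R=7.0000) → pose (5.2881, -1.1818, -1.1840)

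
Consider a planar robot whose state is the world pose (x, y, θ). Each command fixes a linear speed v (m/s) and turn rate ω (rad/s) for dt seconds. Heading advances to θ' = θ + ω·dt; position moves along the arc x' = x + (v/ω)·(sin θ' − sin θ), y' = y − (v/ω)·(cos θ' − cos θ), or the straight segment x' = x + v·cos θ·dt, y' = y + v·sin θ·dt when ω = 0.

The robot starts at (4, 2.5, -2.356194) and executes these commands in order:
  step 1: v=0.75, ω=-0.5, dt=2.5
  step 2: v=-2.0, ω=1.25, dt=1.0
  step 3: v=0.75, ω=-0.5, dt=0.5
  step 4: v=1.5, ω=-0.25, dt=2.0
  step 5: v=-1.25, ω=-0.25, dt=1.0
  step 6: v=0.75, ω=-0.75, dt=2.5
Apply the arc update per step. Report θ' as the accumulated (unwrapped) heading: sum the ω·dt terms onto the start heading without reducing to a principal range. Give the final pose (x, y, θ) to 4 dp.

step 1: θ'=-3.6062 (R=-1.5000) → pose (2.2672, 2.2197, -3.6062)
step 2: θ'=-2.3562 (R=-1.6000) → pose (4.1155, 2.5187, -2.3562)
step 3: θ'=-2.6062 (R=-1.5000) → pose (3.8201, 2.2893, -2.6062)
step 4: θ'=-3.1062 (R=-6.0000) → pose (0.9714, 1.4534, -3.1062)
step 5: θ'=-3.3562 (R=5.0000) → pose (2.2131, 1.3418, -3.3562)
step 6: θ'=-5.2312 (R=-1.0000) → pose (1.5577, 2.8147, -5.2312)

(1.5577, 2.8147, -5.2312)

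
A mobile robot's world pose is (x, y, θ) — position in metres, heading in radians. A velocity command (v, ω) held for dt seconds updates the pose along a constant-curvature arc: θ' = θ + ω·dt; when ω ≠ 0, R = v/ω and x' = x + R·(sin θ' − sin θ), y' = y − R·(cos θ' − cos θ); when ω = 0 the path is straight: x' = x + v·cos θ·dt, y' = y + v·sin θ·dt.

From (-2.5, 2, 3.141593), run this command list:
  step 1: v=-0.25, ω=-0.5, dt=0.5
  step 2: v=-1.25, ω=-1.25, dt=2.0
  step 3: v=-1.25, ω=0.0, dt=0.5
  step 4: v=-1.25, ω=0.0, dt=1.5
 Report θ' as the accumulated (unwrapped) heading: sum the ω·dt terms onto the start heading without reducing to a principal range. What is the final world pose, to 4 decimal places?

step 1: θ'=2.8916 (R=0.5000) → pose (-2.3763, 1.9845, 2.8916)
step 2: θ'=0.3916 (R=1.0000) → pose (-2.2420, 0.0912, 0.3916)
step 3: θ'=0.3916 (straight) → pose (-2.8197, -0.1473, 0.3916)
step 4: θ'=0.3916 (straight) → pose (-4.5528, -0.8629, 0.3916)

(-4.5528, -0.8629, 0.3916)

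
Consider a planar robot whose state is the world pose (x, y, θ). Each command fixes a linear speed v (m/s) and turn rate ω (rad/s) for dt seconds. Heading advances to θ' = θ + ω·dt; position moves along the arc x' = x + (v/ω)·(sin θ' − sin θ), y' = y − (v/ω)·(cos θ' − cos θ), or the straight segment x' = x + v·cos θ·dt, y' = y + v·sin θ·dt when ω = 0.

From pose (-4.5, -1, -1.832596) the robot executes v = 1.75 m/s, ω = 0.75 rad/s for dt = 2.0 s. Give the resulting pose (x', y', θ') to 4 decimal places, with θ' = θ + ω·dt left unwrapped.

θ' = -1.8326 + 0.75·2.0 = -0.3326
R = v/ω = 1.75/0.75 = 2.3333
x' = -4.5 + 2.3333·(sin -0.3326 − sin -1.8326) = -3.0080
y' = -1 − 2.3333·(cos -0.3326 − cos -1.8326) = -3.8094

(-3.0080, -3.8094, -0.3326)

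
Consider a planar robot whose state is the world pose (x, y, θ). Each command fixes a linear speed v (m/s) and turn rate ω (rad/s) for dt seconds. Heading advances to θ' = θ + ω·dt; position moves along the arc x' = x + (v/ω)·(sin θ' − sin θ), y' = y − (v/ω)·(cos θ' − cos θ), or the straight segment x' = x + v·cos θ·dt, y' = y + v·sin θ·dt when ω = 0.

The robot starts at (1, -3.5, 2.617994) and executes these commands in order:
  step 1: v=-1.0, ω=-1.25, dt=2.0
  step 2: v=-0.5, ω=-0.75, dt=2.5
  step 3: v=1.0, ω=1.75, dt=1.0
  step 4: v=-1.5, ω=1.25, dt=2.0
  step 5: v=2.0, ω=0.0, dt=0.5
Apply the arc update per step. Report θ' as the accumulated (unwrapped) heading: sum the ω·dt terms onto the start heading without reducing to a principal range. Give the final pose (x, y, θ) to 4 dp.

(-1.0121, -6.4312, 2.4930)

step 1: θ'=0.1180 (R=0.8000) → pose (0.6942, -4.9873, 0.1180)
step 2: θ'=-1.7570 (R=0.6667) → pose (-0.0394, -4.2018, -1.7570)
step 3: θ'=-0.0070 (R=0.5714) → pose (0.5181, -4.8790, -0.0070)
step 4: θ'=2.4930 (R=-1.2000) → pose (-0.2152, -7.0353, 2.4930)
step 5: θ'=2.4930 (straight) → pose (-1.0121, -6.4312, 2.4930)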